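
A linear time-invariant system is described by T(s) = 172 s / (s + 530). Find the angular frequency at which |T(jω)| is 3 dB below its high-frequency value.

For a single-pole high-pass, the −3 dB point is at the pole: ω = 530 rad/s.

530 rad/s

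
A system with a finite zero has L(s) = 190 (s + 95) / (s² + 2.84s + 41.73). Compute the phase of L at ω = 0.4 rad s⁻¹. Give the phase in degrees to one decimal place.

∠(j0.4 + 95) = arctan(0.4/95) = 0.24°
∠[(j0.4)² + 2.84(j0.4) + 41.73] = ∠[41.57 + j1.136] = 1.57°
∠L(j0.4) = 0.24° − 1.57° = -1.32°

-1.3°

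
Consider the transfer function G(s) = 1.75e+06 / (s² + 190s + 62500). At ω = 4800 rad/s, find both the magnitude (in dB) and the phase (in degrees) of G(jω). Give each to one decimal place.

|G| = -22.4 dB, ∠G = -177.7°

|(j4800)² + 190(j4800) + 62500| = |-2.2978e+07 + j9.12e+05| = 2.3e+07
|G(j4800)| = 1.75e+06 / 2.3e+07 = 0.076102
20 log₁₀(0.076102) = -22.37 dB
∠[(j4800)² + 190(j4800) + 62500] = ∠[-2.2978e+07 + j9.12e+05] = 177.73°
∠G(j4800) = −177.73° = -177.73°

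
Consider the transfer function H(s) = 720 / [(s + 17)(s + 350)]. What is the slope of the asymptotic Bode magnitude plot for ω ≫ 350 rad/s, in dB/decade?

-40 dB/decade

With 0 zeros and 2 poles, the high-frequency asymptotic slope is 20 × (0 − 2) = -40 dB/decade.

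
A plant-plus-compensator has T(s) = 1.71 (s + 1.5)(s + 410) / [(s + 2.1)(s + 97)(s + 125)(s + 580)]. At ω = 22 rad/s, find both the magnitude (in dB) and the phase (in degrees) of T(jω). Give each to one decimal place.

|j22 + 1.5| = √(22² + 1.5²) = 22.05
|j22 + 410| = √(22² + 410²) = 410.6
|j22 + 2.1| = √(22² + 2.1²) = 22.1
|j22 + 97| = √(22² + 97²) = 99.46
|j22 + 125| = √(22² + 125²) = 126.9
|j22 + 580| = √(22² + 580²) = 580.4
|T(j22)| = 1.71 × 22.05 × 410.6 / (22.1 × 99.46 × 126.9 × 580.4) = 9.561e-05
20 log₁₀(9.561e-05) = -80.39 dB
∠(j22 + 1.5) = arctan(22/1.5) = 86.10°
∠(j22 + 410) = arctan(22/410) = 3.07°
∠(j22 + 2.1) = arctan(22/2.1) = 84.55°
∠(j22 + 97) = arctan(22/97) = 12.78°
∠(j22 + 125) = arctan(22/125) = 9.98°
∠(j22 + 580) = arctan(22/580) = 2.17°
∠T(j22) = 86.10° + 3.07° − (84.55° + 12.78° + 9.98° + 2.17°) = -20.31°

|T| = -80.4 dB, ∠T = -20.3°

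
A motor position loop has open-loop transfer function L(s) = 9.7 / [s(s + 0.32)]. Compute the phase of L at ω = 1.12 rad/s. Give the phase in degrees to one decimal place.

-164.1 deg

∠(j1.12 + 0.32) = arctan(1.12/0.32) = 74.05°
∠(j1.12) = 90.00°
∠L(j1.12) = − (74.05° + 90.00°) = -164.05°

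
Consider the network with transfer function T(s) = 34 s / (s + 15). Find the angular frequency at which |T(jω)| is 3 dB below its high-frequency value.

For a single-pole high-pass, the −3 dB point is at the pole: ω = 15 rad s⁻¹.

15 rad s⁻¹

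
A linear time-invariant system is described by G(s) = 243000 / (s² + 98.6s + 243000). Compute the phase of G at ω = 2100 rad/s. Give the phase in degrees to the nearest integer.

∠[(j2100)² + 98.6(j2100) + 243000] = ∠[-4.167e+06 + j2.0706e+05] = 177.16°
∠G(j2100) = −177.16° = -177.16°

-177°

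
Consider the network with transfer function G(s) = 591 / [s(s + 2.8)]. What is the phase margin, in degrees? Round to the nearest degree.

Gain crossover: |G(jω)| = 1 at ω ≈ 24.2 rad/sec.
∠G(j24.2) = −90° − arctan(24.2/2.8) ≈ -173.41°
PM = 180° + (-173.41°) = 6.59°

7°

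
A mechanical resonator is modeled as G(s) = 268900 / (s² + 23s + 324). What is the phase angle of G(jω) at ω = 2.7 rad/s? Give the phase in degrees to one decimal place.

∠[(j2.7)² + 23(j2.7) + 324] = ∠[316.71 + j62.1] = 11.09°
∠G(j2.7) = −11.09° = -11.09°

-11.1°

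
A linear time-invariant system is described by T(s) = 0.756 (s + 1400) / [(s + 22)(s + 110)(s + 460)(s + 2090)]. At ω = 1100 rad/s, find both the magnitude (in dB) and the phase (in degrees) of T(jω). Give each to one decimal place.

|j1100 + 1400| = √(1100² + 1400²) = 1780
|j1100 + 22| = √(1100² + 22²) = 1100
|j1100 + 110| = √(1100² + 110²) = 1105
|j1100 + 460| = √(1100² + 460²) = 1192
|j1100 + 2090| = √(1100² + 2090²) = 2362
|T(j1100)| = 0.756 × 1780 / (1100 × 1105 × 1192 × 2362) = 3.9299e-10
20 log₁₀(3.9299e-10) = -188.11 dB
∠(j1100 + 1400) = arctan(1100/1400) = 38.16°
∠(j1100 + 22) = arctan(1100/22) = 88.85°
∠(j1100 + 110) = arctan(1100/110) = 84.29°
∠(j1100 + 460) = arctan(1100/460) = 67.31°
∠(j1100 + 2090) = arctan(1100/2090) = 27.76°
∠T(j1100) = 38.16° − (88.85° + 84.29° + 67.31° + 27.76°) = -230.05°

|T| = -188.1 dB, ∠T = -230.1 deg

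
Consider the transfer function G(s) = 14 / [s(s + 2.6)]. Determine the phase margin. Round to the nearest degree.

Gain crossover: |G(jω)| = 1 at ω ≈ 3.32 rad/s.
∠G(j3.32) = −90° − arctan(3.32/2.6) ≈ -141.93°
PM = 180° + (-141.93°) = 38.07°

38 deg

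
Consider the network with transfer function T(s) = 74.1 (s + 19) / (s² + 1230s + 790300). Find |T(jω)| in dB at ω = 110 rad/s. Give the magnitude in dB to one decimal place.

|j110 + 19| = √(110² + 19²) = 111.6
|(j110)² + 1230(j110) + 790300| = |7.782e+05 + j1.353e+05| = 7.899e+05
|T(j110)| = 74.1 × 111.6 / 7.899e+05 = 0.010472
20 log₁₀(0.010472) = -39.60 dB

-39.6 dB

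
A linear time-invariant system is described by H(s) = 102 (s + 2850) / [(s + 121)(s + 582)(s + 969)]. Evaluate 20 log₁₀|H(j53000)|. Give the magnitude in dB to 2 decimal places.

-148.79 dB

|j53000 + 2850| = √(53000² + 2850²) = 5.308e+04
|j53000 + 121| = √(53000² + 121²) = 5.3e+04
|j53000 + 582| = √(53000² + 582²) = 5.3e+04
|j53000 + 969| = √(53000² + 969²) = 5.301e+04
|H(j53000)| = 102 × 5.308e+04 / (5.3e+04 × 5.3e+04 × 5.301e+04) = 3.6356e-08
20 log₁₀(3.6356e-08) = -148.788 dB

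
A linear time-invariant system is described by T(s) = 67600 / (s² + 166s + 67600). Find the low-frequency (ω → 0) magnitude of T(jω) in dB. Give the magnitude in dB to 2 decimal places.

T(0) = 67600 / 67600 = 1
20 log₁₀(1) = 0.000 dB

0.00 dB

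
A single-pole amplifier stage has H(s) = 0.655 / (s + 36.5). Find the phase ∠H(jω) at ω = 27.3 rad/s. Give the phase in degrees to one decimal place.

∠(j27.3 + 36.5) = arctan(27.3/36.5) = 36.79°
∠H(j27.3) = −36.79° = -36.79°

-36.8°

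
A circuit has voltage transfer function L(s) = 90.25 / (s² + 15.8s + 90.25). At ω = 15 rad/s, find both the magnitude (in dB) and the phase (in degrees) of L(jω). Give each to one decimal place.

|(j15)² + 15.8(j15) + 90.25| = |-134.75 + j237| = 272.6
|L(j15)| = 90.25 / 272.6 = 0.33104
20 log₁₀(0.33104) = -9.60 dB
∠[(j15)² + 15.8(j15) + 90.25] = ∠[-134.75 + j237] = 119.62°
∠L(j15) = −119.62° = -119.62°

|L| = -9.6 dB, ∠L = -119.6°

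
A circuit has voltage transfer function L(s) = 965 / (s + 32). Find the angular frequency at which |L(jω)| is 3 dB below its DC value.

32 rad/sec

For a single-pole low-pass, the −3 dB point is at the pole: ω = 32 rad/sec.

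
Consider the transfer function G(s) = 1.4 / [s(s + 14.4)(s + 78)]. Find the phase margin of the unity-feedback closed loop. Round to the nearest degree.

90 deg

Gain crossover: |G(jω)| = 1 at ω ≈ 0.00125 rad/s.
∠G(j0.00125) = −90° − arctan(0.00125/14.4) − arctan(0.00125/78) ≈ -90.01°
PM = 180° + (-90.01°) = 89.99°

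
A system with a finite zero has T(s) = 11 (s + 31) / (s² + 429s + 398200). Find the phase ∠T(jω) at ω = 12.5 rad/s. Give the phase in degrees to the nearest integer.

∠(j12.5 + 31) = arctan(12.5/31) = 21.96°
∠[(j12.5)² + 429(j12.5) + 398200] = ∠[3.9804e+05 + j5362.5] = 0.77°
∠T(j12.5) = 21.96° − 0.77° = 21.19°

21°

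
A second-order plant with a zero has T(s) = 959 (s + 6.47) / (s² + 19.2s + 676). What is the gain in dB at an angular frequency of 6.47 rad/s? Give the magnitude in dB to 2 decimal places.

22.66 dB

|j6.47 + 6.47| = √(6.47² + 6.47²) = 9.15
|(j6.47)² + 19.2(j6.47) + 676| = |634.14 + j124.22| = 646.2
|T(j6.47)| = 959 × 9.15 / 646.2 = 13.579
20 log₁₀(13.579) = 22.658 dB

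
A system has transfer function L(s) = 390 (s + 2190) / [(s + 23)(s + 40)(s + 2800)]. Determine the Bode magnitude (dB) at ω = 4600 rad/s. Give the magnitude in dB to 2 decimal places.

|j4600 + 2190| = √(4600² + 2190²) = 5095
|j4600 + 23| = √(4600² + 23²) = 4600
|j4600 + 40| = √(4600² + 40²) = 4600
|j4600 + 2800| = √(4600² + 2800²) = 5385
|L(j4600)| = 390 × 5095 / (4600 × 4600 × 5385) = 1.7436e-05
20 log₁₀(1.7436e-05) = -95.171 dB

-95.17 dB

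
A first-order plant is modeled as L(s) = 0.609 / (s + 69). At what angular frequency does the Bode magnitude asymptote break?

The single real pole at s = −69 gives a corner at ω = 69 rad/s.

69 rad/s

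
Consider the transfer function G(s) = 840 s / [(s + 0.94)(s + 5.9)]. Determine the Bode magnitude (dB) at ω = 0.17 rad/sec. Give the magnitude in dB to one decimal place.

28.1 dB

|j0.17| = 0.17
|j0.17 + 0.94| = √(0.17² + 0.94²) = 0.9552
|j0.17 + 5.9| = √(0.17² + 5.9²) = 5.902
|G(j0.17)| = 840 × 0.17 / (0.9552 × 5.902) = 25.327
20 log₁₀(25.327) = 28.07 dB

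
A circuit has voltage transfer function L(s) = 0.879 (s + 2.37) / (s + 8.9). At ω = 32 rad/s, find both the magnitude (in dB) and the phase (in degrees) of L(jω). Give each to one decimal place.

|L| = -1.4 dB, ∠L = 11.3 deg

|j32 + 2.37| = √(32² + 2.37²) = 32.09
|j32 + 8.9| = √(32² + 8.9²) = 33.21
|L(j32)| = 0.879 × 32.09 / 33.21 = 0.84918
20 log₁₀(0.84918) = -1.42 dB
∠(j32 + 2.37) = arctan(32/2.37) = 85.76°
∠(j32 + 8.9) = arctan(32/8.9) = 74.46°
∠L(j32) = 85.76° − 74.46° = 11.31°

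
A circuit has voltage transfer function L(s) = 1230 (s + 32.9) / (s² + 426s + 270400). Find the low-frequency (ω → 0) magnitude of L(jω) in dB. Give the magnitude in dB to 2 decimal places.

-16.50 dB

L(0) = 1230 × 32.9 / 270400 = 0.14966
20 log₁₀(0.14966) = -16.498 dB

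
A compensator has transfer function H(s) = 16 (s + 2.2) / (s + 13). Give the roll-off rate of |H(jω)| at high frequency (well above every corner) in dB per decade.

0 dB/decade

With 1 zero and 1 pole, the high-frequency asymptotic slope is 20 × (1 − 1) = 0 dB/decade.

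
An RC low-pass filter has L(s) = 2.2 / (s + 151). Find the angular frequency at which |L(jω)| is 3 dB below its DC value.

151 rad/sec

For a single-pole low-pass, the −3 dB point is at the pole: ω = 151 rad/sec.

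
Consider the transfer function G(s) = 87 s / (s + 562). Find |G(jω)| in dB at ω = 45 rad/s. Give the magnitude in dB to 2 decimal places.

16.83 dB

|j45| = 45
|j45 + 562| = √(45² + 562²) = 563.8
|G(j45)| = 87 × 45 / 563.8 = 6.944
20 log₁₀(6.944) = 16.832 dB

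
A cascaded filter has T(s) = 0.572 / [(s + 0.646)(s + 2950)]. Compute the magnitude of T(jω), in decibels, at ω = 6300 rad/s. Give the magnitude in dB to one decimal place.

|j6300 + 0.646| = √(6300² + 0.646²) = 6300
|j6300 + 2950| = √(6300² + 2950²) = 6956
|T(j6300)| = 0.572 / (6300 × 6956) = 1.3052e-08
20 log₁₀(1.3052e-08) = -157.69 dB

-157.7 dB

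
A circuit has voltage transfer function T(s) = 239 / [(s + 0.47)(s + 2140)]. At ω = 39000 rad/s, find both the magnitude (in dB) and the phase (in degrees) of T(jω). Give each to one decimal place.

|j39000 + 0.47| = √(39000² + 0.47²) = 3.9e+04
|j39000 + 2140| = √(39000² + 2140²) = 3.906e+04
|T(j39000)| = 239 / (3.9e+04 × 3.906e+04) = 1.569e-07
20 log₁₀(1.569e-07) = -136.09 dB
∠(j39000 + 0.47) = arctan(39000/0.47) = 90.00°
∠(j39000 + 2140) = arctan(39000/2140) = 86.86°
∠T(j39000) = − (90.00° + 86.86°) = -176.86°

|T| = -136.1 dB, ∠T = -176.9°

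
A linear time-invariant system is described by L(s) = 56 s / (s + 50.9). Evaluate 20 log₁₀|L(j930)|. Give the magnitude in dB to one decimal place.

|j930| = 930
|j930 + 50.9| = √(930² + 50.9²) = 931.4
|L(j930)| = 56 × 930 / 931.4 = 55.916
20 log₁₀(55.916) = 34.95 dB

35.0 dB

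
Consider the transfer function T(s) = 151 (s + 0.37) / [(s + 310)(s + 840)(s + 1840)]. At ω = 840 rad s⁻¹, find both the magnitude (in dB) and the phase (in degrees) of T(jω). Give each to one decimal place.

|T| = -84.6 dB, ∠T = -49.3°

|j840 + 0.37| = √(840² + 0.37²) = 840
|j840 + 310| = √(840² + 310²) = 895.4
|j840 + 840| = √(840² + 840²) = 1188
|j840 + 1840| = √(840² + 1840²) = 2023
|T(j840)| = 151 × 840 / (895.4 × 1188 × 2023) = 5.8956e-05
20 log₁₀(5.8956e-05) = -84.59 dB
∠(j840 + 0.37) = arctan(840/0.37) = 89.97°
∠(j840 + 310) = arctan(840/310) = 69.74°
∠(j840 + 840) = arctan(840/840) = 45.00°
∠(j840 + 1840) = arctan(840/1840) = 24.54°
∠T(j840) = 89.97° − (69.74° + 45.00° + 24.54°) = -49.31°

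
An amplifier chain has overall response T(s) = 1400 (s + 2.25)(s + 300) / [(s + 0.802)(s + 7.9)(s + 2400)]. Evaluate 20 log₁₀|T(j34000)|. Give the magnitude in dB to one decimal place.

-27.7 dB

|j34000 + 2.25| = √(34000² + 2.25²) = 3.4e+04
|j34000 + 300| = √(34000² + 300²) = 3.4e+04
|j34000 + 0.802| = √(34000² + 0.802²) = 3.4e+04
|j34000 + 7.9| = √(34000² + 7.9²) = 3.4e+04
|j34000 + 2400| = √(34000² + 2400²) = 3.408e+04
|T(j34000)| = 1400 × 3.4e+04 × 3.4e+04 / (3.4e+04 × 3.4e+04 × 3.408e+04) = 0.041076
20 log₁₀(0.041076) = -27.73 dB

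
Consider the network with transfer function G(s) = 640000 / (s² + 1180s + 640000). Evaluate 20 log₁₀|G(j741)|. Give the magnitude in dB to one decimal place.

|(j741)² + 1180(j741) + 640000| = |90919 + j8.7438e+05| = 8.791e+05
|G(j741)| = 640000 / 8.791e+05 = 0.72802
20 log₁₀(0.72802) = -2.76 dB

-2.8 dB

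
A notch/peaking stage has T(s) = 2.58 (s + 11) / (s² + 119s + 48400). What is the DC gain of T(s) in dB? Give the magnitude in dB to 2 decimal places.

-64.64 dB

T(0) = 2.58 × 11 / 48400 = 0.00058636
20 log₁₀(0.00058636) = -64.637 dB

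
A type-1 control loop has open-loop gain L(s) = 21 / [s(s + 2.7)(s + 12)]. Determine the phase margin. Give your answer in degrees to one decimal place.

73.9°

Gain crossover: |L(jω)| = 1 at ω ≈ 0.63 rad/s.
∠L(j0.63) = −90° − arctan(0.63/2.7) − arctan(0.63/12) ≈ -106.15°
PM = 180° + (-106.15°) = 73.85°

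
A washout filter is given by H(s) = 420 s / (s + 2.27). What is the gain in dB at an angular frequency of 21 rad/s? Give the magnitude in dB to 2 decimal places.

52.41 dB

|j21| = 21
|j21 + 2.27| = √(21² + 2.27²) = 21.12
|H(j21)| = 420 × 21 / 21.12 = 417.57
20 log₁₀(417.57) = 52.415 dB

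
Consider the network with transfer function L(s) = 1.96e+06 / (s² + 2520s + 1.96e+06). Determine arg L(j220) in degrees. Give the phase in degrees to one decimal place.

-16.2°

∠[(j220)² + 2520(j220) + 1.96e+06] = ∠[1.9116e+06 + j5.544e+05] = 16.17°
∠L(j220) = −16.17° = -16.17°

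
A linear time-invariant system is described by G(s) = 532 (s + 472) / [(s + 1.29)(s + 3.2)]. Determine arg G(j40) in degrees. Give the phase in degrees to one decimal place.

∠(j40 + 472) = arctan(40/472) = 4.84°
∠(j40 + 1.29) = arctan(40/1.29) = 88.15°
∠(j40 + 3.2) = arctan(40/3.2) = 85.43°
∠G(j40) = 4.84° − (88.15° + 85.43°) = -168.73°

-168.7°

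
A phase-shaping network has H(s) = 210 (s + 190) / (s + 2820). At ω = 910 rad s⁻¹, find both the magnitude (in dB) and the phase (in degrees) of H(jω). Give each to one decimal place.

|j910 + 190| = √(910² + 190²) = 929.6
|j910 + 2820| = √(910² + 2820²) = 2963
|H(j910)| = 210 × 929.6 / 2963 = 65.882
20 log₁₀(65.882) = 36.38 dB
∠(j910 + 190) = arctan(910/190) = 78.21°
∠(j910 + 2820) = arctan(910/2820) = 17.88°
∠H(j910) = 78.21° − 17.88° = 60.32°

|H| = 36.4 dB, ∠H = 60.3°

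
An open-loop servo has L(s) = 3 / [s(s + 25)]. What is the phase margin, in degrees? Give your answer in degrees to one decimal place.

Gain crossover: |L(jω)| = 1 at ω ≈ 0.12 rad s⁻¹.
∠L(j0.12) = −90° − arctan(0.12/25) ≈ -90.28°
PM = 180° + (-90.28°) = 89.72°

89.7°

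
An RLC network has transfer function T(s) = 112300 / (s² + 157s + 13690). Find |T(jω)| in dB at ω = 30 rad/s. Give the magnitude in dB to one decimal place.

18.3 dB

|(j30)² + 157(j30) + 13690| = |12790 + j4710| = 1.363e+04
|T(j30)| = 112300 / 1.363e+04 = 8.2394
20 log₁₀(8.2394) = 18.32 dB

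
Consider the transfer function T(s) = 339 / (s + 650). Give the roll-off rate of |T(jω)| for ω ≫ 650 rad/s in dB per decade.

-20 dB/decade

With 0 zeros and 1 pole, the high-frequency asymptotic slope is 20 × (0 − 1) = -20 dB/decade.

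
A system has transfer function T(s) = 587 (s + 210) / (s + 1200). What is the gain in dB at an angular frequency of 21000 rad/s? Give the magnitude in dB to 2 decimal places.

55.36 dB

|j21000 + 210| = √(21000² + 210²) = 2.1e+04
|j21000 + 1200| = √(21000² + 1200²) = 2.103e+04
|T(j21000)| = 587 × 2.1e+04 / 2.103e+04 = 586.07
20 log₁₀(586.07) = 55.359 dB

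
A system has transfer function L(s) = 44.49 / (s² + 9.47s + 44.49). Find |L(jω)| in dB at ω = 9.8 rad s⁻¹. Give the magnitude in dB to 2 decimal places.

|(j9.8)² + 9.47(j9.8) + 44.49| = |-51.55 + j92.806| = 106.2
|L(j9.8)| = 44.49 / 106.2 = 0.41908
20 log₁₀(0.41908) = -7.554 dB

-7.55 dB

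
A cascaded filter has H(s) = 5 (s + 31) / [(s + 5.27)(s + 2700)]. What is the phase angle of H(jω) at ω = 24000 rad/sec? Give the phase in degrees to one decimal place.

∠(j24000 + 31) = arctan(24000/31) = 89.93°
∠(j24000 + 5.27) = arctan(24000/5.27) = 89.99°
∠(j24000 + 2700) = arctan(24000/2700) = 83.58°
∠H(j24000) = 89.93° − (89.99° + 83.58°) = -83.64°

-83.6°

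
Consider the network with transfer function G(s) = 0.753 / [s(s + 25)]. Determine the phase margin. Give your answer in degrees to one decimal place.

89.9°

Gain crossover: |G(jω)| = 1 at ω ≈ 0.0301 rad/s.
∠G(j0.0301) = −90° − arctan(0.0301/25) ≈ -90.07°
PM = 180° + (-90.07°) = 89.93°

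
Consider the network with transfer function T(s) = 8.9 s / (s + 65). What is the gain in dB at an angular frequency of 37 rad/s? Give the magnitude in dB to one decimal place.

12.9 dB

|j37| = 37
|j37 + 65| = √(37² + 65²) = 74.79
|T(j37)| = 8.9 × 37 / 74.79 = 4.4028
20 log₁₀(4.4028) = 12.87 dB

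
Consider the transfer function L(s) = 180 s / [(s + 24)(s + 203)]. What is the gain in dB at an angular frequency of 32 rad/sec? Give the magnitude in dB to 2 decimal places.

-3.09 dB

|j32| = 32
|j32 + 24| = √(32² + 24²) = 40
|j32 + 203| = √(32² + 203²) = 205.5
|L(j32)| = 180 × 32 / (40 × 205.5) = 0.70071
20 log₁₀(0.70071) = -3.089 dB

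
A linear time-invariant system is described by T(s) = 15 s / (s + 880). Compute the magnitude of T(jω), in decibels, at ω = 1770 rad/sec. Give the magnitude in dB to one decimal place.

|j1770| = 1770
|j1770 + 880| = √(1770² + 880²) = 1977
|T(j1770)| = 15 × 1770 / 1977 = 13.432
20 log₁₀(13.432) = 22.56 dB

22.6 dB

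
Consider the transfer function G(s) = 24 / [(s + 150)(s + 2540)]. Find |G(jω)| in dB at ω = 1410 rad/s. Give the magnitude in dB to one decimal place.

-104.7 dB

|j1410 + 150| = √(1410² + 150²) = 1418
|j1410 + 2540| = √(1410² + 2540²) = 2905
|G(j1410)| = 24 / (1418 × 2905) = 5.8262e-06
20 log₁₀(5.8262e-06) = -104.69 dB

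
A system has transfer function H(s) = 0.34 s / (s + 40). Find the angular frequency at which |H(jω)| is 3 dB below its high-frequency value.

40 rad s⁻¹

For a single-pole high-pass, the −3 dB point is at the pole: ω = 40 rad s⁻¹.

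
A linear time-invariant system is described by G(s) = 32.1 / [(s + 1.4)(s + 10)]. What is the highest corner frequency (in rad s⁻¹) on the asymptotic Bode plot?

10 rad s⁻¹

Break frequencies occur at each pole and zero magnitude: 1.4 rad s⁻¹, 10 rad s⁻¹.
The highest is 10 rad s⁻¹.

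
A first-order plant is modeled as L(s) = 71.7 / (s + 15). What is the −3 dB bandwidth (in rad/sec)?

For a single-pole low-pass, the −3 dB point is at the pole: ω = 15 rad/sec.

15 rad/sec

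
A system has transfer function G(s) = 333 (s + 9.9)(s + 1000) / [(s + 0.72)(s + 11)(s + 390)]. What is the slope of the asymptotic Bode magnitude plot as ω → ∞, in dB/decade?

-20 dB/decade

With 2 zeros and 3 poles, the high-frequency asymptotic slope is 20 × (2 − 3) = -20 dB/decade.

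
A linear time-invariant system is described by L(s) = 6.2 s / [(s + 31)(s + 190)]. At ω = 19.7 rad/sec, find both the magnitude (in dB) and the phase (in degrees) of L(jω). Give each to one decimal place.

|L| = -35.2 dB, ∠L = 51.6 deg

|j19.7| = 19.7
|j19.7 + 31| = √(19.7² + 31²) = 36.73
|j19.7 + 190| = √(19.7² + 190²) = 191
|L(j19.7)| = 6.2 × 19.7 / (36.73 × 191) = 0.017409
20 log₁₀(0.017409) = -35.18 dB
∠(j19.7) = 90.00°
∠(j19.7 + 31) = arctan(19.7/31) = 32.44°
∠(j19.7 + 190) = arctan(19.7/190) = 5.92°
∠L(j19.7) = 90.00° − (32.44° + 5.92°) = 51.65°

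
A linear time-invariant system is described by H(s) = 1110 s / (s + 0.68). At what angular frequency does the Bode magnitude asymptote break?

The single real pole at s = −0.68 gives a corner at ω = 0.68 rad s⁻¹.

0.68 rad s⁻¹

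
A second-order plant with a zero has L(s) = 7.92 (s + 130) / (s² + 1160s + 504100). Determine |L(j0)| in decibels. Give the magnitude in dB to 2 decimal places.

-53.80 dB

L(0) = 7.92 × 130 / 504100 = 0.0020425
20 log₁₀(0.0020425) = -53.797 dB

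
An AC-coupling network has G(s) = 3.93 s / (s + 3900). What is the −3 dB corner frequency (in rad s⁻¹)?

3900 rad s⁻¹

For a single-pole high-pass, the −3 dB point is at the pole: ω = 3900 rad s⁻¹.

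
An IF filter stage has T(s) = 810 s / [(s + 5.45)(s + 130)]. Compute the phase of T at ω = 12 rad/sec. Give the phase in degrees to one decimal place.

19.2°

∠(j12) = 90.00°
∠(j12 + 5.45) = arctan(12/5.45) = 65.57°
∠(j12 + 130) = arctan(12/130) = 5.27°
∠T(j12) = 90.00° − (65.57° + 5.27°) = 19.15°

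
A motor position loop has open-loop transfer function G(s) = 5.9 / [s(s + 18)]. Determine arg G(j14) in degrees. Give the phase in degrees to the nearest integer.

∠(j14 + 18) = arctan(14/18) = 37.87°
∠(j14) = 90.00°
∠G(j14) = − (37.87° + 90.00°) = -127.87°

-128°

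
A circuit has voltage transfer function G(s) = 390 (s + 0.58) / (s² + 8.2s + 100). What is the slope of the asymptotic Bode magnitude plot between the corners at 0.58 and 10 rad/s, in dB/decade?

In this band the factors already past their corner are: zero at 0.58; net slope = 20 dB/decade.

20 dB/decade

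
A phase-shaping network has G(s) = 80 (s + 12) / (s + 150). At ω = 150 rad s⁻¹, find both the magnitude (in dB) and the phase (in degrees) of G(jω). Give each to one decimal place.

|G| = 35.1 dB, ∠G = 40.4°

|j150 + 12| = √(150² + 12²) = 150.5
|j150 + 150| = √(150² + 150²) = 212.1
|G(j150)| = 80 × 150.5 / 212.1 = 56.749
20 log₁₀(56.749) = 35.08 dB
∠(j150 + 12) = arctan(150/12) = 85.43°
∠(j150 + 150) = arctan(150/150) = 45.00°
∠G(j150) = 85.43° − 45.00° = 40.43°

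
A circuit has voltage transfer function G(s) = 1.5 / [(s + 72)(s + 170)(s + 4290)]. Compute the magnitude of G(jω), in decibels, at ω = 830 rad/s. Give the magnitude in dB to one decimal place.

-186.3 dB

|j830 + 72| = √(830² + 72²) = 833.1
|j830 + 170| = √(830² + 170²) = 847.2
|j830 + 4290| = √(830² + 4290²) = 4370
|G(j830)| = 1.5 / (833.1 × 847.2 × 4370) = 4.8635e-10
20 log₁₀(4.8635e-10) = -186.26 dB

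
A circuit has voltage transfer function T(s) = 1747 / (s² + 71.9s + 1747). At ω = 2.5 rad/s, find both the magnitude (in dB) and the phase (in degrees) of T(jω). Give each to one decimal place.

|T| = -0.0 dB, ∠T = -5.9 deg

|(j2.5)² + 71.9(j2.5) + 1747| = |1740.8 + j179.75| = 1750
|T(j2.5)| = 1747 / 1750 = 0.99828
20 log₁₀(0.99828) = -0.01 dB
∠[(j2.5)² + 71.9(j2.5) + 1747] = ∠[1740.8 + j179.75] = 5.90°
∠T(j2.5) = −5.90° = -5.90°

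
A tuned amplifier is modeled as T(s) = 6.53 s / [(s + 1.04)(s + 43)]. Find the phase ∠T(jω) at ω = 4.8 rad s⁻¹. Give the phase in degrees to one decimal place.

5.9°

∠(j4.8) = 90.00°
∠(j4.8 + 1.04) = arctan(4.8/1.04) = 77.77°
∠(j4.8 + 43) = arctan(4.8/43) = 6.37°
∠T(j4.8) = 90.00° − (77.77° + 6.37°) = 5.86°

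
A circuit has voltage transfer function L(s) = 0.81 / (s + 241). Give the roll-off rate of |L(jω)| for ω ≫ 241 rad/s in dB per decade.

With 0 zeros and 1 pole, the high-frequency asymptotic slope is 20 × (0 − 1) = -20 dB/decade.

-20 dB/decade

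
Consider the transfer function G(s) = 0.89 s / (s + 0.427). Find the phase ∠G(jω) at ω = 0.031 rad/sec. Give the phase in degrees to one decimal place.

85.8 deg

∠(j0.031) = 90.00°
∠(j0.031 + 0.427) = arctan(0.031/0.427) = 4.15°
∠G(j0.031) = 90.00° − 4.15° = 85.85°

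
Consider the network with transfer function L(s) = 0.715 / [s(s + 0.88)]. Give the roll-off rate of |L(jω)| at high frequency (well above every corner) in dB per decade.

-40 dB/decade

With 0 zeros and 2 poles, the high-frequency asymptotic slope is 20 × (0 − 2) = -40 dB/decade.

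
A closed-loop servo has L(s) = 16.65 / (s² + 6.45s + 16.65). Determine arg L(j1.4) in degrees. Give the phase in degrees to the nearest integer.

-32 deg

∠[(j1.4)² + 6.45(j1.4) + 16.65] = ∠[14.69 + j9.03] = 31.58°
∠L(j1.4) = −31.58° = -31.58°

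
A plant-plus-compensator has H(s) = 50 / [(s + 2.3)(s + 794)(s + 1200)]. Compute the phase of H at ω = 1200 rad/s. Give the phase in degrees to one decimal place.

∠(j1200 + 2.3) = arctan(1200/2.3) = 89.89°
∠(j1200 + 794) = arctan(1200/794) = 56.51°
∠(j1200 + 1200) = arctan(1200/1200) = 45.00°
∠H(j1200) = − (89.89° + 56.51° + 45.00°) = -191.40°

-191.4°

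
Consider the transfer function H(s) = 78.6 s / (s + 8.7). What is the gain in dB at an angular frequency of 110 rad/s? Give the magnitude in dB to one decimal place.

|j110| = 110
|j110 + 8.7| = √(110² + 8.7²) = 110.3
|H(j110)| = 78.6 × 110 / 110.3 = 78.355
20 log₁₀(78.355) = 37.88 dB

37.9 dB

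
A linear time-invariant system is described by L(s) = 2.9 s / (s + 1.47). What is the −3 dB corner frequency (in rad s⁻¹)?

For a single-pole high-pass, the −3 dB point is at the pole: ω = 1.47 rad s⁻¹.

1.47 rad s⁻¹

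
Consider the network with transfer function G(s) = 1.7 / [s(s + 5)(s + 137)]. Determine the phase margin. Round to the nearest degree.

90°

Gain crossover: |G(jω)| = 1 at ω ≈ 0.00248 rad/s.
∠G(j0.00248) = −90° − arctan(0.00248/5) − arctan(0.00248/137) ≈ -90.03°
PM = 180° + (-90.03°) = 89.97°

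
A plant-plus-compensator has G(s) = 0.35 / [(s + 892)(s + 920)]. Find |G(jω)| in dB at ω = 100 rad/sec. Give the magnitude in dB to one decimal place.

|j100 + 892| = √(100² + 892²) = 897.6
|j100 + 920| = √(100² + 920²) = 925.4
|G(j100)| = 0.35 / (897.6 × 925.4) = 4.2136e-07
20 log₁₀(4.2136e-07) = -127.51 dB

-127.5 dB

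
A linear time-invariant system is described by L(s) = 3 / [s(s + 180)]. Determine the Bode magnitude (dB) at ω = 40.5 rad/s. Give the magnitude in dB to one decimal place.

|j40.5 + 180| = √(40.5² + 180²) = 184.5
|j40.5| = 40.5
|L(j40.5)| = 3 / (184.5 × 40.5) = 0.00040149
20 log₁₀(0.00040149) = -67.93 dB

-67.9 dB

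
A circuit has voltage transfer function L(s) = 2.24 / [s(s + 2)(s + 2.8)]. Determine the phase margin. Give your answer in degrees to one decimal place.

Gain crossover: |L(jω)| = 1 at ω ≈ 0.389 rad/sec.
∠L(j0.389) = −90° − arctan(0.389/2) − arctan(0.389/2.8) ≈ -108.91°
PM = 180° + (-108.91°) = 71.09°

71.1°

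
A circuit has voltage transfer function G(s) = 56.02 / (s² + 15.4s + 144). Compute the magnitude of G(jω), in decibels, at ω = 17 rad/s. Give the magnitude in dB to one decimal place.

-14.6 dB

|(j17)² + 15.4(j17) + 144| = |-145 + j261.8| = 299.3
|G(j17)| = 56.02 / 299.3 = 0.18719
20 log₁₀(0.18719) = -14.55 dB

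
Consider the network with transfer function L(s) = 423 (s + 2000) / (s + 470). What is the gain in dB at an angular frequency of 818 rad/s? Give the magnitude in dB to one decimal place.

59.7 dB

|j818 + 2000| = √(818² + 2000²) = 2161
|j818 + 470| = √(818² + 470²) = 943.4
|L(j818)| = 423 × 2161 / 943.4 = 968.85
20 log₁₀(968.85) = 59.73 dB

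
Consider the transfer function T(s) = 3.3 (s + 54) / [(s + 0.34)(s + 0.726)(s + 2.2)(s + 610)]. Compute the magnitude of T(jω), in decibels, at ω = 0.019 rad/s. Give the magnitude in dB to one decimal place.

-5.4 dB

|j0.019 + 54| = √(0.019² + 54²) = 54
|j0.019 + 0.34| = √(0.019² + 0.34²) = 0.3405
|j0.019 + 0.726| = √(0.019² + 0.726²) = 0.7262
|j0.019 + 2.2| = √(0.019² + 2.2²) = 2.2
|j0.019 + 610| = √(0.019² + 610²) = 610
|T(j0.019)| = 3.3 × 54 / (0.3405 × 0.7262 × 2.2 × 610) = 0.53691
20 log₁₀(0.53691) = -5.40 dB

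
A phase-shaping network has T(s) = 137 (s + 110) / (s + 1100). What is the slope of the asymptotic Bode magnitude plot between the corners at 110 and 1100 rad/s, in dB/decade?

20 dB/decade

In this band the factors already past their corner are: zero at 110; net slope = 20 dB/decade.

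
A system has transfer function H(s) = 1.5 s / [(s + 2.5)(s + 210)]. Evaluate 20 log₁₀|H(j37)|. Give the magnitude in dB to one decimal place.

-43.1 dB

|j37| = 37
|j37 + 2.5| = √(37² + 2.5²) = 37.08
|j37 + 210| = √(37² + 210²) = 213.2
|H(j37)| = 1.5 × 37 / (37.08 × 213.2) = 0.0070185
20 log₁₀(0.0070185) = -43.08 dB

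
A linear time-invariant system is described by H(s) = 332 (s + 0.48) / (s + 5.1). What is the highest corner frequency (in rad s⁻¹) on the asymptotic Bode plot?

Break frequencies occur at each pole and zero magnitude: 0.48 rad s⁻¹, 5.1 rad s⁻¹.
The highest is 5.1 rad s⁻¹.

5.1 rad s⁻¹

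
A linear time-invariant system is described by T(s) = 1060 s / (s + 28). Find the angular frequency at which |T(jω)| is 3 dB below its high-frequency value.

For a single-pole high-pass, the −3 dB point is at the pole: ω = 28 rad s⁻¹.

28 rad s⁻¹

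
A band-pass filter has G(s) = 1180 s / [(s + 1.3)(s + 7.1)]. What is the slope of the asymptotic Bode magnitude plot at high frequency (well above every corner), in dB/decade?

-20 dB/decade

With 1 zero and 2 poles, the high-frequency asymptotic slope is 20 × (1 − 2) = -20 dB/decade.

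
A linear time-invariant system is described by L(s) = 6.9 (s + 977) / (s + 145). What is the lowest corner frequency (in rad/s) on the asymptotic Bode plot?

145 rad/s

Break frequencies occur at each pole and zero magnitude: 145 rad/s, 977 rad/s.
The lowest is 145 rad/s.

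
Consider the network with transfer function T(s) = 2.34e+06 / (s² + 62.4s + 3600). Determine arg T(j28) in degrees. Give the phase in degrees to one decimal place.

-31.8°

∠[(j28)² + 62.4(j28) + 3600] = ∠[2816 + j1747.2] = 31.82°
∠T(j28) = −31.82° = -31.82°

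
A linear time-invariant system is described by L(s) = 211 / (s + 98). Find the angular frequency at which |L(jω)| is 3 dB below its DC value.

For a single-pole low-pass, the −3 dB point is at the pole: ω = 98 rad/s.

98 rad/s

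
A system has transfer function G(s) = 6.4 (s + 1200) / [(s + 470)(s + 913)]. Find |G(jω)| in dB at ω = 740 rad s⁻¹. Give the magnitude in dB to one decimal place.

|j740 + 1200| = √(740² + 1200²) = 1410
|j740 + 470| = √(740² + 470²) = 876.6
|j740 + 913| = √(740² + 913²) = 1175
|G(j740)| = 6.4 × 1410 / (876.6 × 1175) = 0.0087579
20 log₁₀(0.0087579) = -41.15 dB

-41.2 dB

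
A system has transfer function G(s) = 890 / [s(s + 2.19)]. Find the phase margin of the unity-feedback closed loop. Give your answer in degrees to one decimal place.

4.2°

Gain crossover: |G(jω)| = 1 at ω ≈ 29.8 rad/sec.
∠G(j29.8) = −90° − arctan(29.8/2.19) ≈ -175.80°
PM = 180° + (-175.80°) = 4.20°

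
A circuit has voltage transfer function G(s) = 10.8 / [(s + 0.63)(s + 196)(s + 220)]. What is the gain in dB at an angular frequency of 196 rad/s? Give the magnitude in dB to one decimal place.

-123.4 dB

|j196 + 0.63| = √(196² + 0.63²) = 196
|j196 + 196| = √(196² + 196²) = 277.2
|j196 + 220| = √(196² + 220²) = 294.6
|G(j196)| = 10.8 / (196 × 277.2 × 294.6) = 6.7467e-07
20 log₁₀(6.7467e-07) = -123.42 dB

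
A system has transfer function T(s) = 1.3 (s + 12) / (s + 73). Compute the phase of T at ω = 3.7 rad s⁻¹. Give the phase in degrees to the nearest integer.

∠(j3.7 + 12) = arctan(3.7/12) = 17.14°
∠(j3.7 + 73) = arctan(3.7/73) = 2.90°
∠T(j3.7) = 17.14° − 2.90° = 14.23°

14°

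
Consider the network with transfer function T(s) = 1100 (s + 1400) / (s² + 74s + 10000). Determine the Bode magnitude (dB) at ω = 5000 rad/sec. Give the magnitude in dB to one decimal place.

-12.8 dB

|j5000 + 1400| = √(5000² + 1400²) = 5192
|(j5000)² + 74(j5000) + 10000| = |-2.499e+07 + j3.7e+05| = 2.499e+07
|T(j5000)| = 1100 × 5192 / 2.499e+07 = 0.22853
20 log₁₀(0.22853) = -12.82 dB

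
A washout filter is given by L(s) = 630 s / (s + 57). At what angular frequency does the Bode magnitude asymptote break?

The single real pole at s = −57 gives a corner at ω = 57 rad/sec.

57 rad/sec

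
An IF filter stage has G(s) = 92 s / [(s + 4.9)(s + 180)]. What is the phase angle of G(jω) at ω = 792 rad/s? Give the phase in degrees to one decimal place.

-76.8 deg

∠(j792) = 90.00°
∠(j792 + 4.9) = arctan(792/4.9) = 89.65°
∠(j792 + 180) = arctan(792/180) = 77.20°
∠G(j792) = 90.00° − (89.65° + 77.20°) = -76.84°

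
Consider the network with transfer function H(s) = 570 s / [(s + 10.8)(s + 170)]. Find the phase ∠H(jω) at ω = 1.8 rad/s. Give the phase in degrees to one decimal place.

79.9°

∠(j1.8) = 90.00°
∠(j1.8 + 10.8) = arctan(1.8/10.8) = 9.46°
∠(j1.8 + 170) = arctan(1.8/170) = 0.61°
∠H(j1.8) = 90.00° − (9.46° + 0.61°) = 79.93°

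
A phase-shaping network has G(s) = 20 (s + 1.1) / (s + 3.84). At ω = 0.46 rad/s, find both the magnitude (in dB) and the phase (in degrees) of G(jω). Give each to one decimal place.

|G| = 15.8 dB, ∠G = 15.9 deg

|j0.46 + 1.1| = √(0.46² + 1.1²) = 1.192
|j0.46 + 3.84| = √(0.46² + 3.84²) = 3.867
|G(j0.46)| = 20 × 1.192 / 3.867 = 6.1659
20 log₁₀(6.1659) = 15.80 dB
∠(j0.46 + 1.1) = arctan(0.46/1.1) = 22.69°
∠(j0.46 + 3.84) = arctan(0.46/3.84) = 6.83°
∠G(j0.46) = 22.69° − 6.83° = 15.86°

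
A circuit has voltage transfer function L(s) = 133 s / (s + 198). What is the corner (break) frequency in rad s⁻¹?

198 rad s⁻¹

The single real pole at s = −198 gives a corner at ω = 198 rad s⁻¹.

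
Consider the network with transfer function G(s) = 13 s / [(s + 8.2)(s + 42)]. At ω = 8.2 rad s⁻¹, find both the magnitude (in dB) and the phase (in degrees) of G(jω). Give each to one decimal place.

|j8.2| = 8.2
|j8.2 + 8.2| = √(8.2² + 8.2²) = 11.6
|j8.2 + 42| = √(8.2² + 42²) = 42.79
|G(j8.2)| = 13 × 8.2 / (11.6 × 42.79) = 0.21481
20 log₁₀(0.21481) = -13.36 dB
∠(j8.2) = 90.00°
∠(j8.2 + 8.2) = arctan(8.2/8.2) = 45.00°
∠(j8.2 + 42) = arctan(8.2/42) = 11.05°
∠G(j8.2) = 90.00° − (45.00° + 11.05°) = 33.95°

|G| = -13.4 dB, ∠G = 34.0°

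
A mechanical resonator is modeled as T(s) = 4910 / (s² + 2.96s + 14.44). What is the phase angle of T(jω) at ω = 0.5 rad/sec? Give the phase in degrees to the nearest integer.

-6°

∠[(j0.5)² + 2.96(j0.5) + 14.44] = ∠[14.19 + j1.48] = 5.95°
∠T(j0.5) = −5.95° = -5.95°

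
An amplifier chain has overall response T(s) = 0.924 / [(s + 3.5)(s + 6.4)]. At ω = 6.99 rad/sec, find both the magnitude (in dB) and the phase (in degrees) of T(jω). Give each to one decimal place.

|j6.99 + 3.5| = √(6.99² + 3.5²) = 7.817
|j6.99 + 6.4| = √(6.99² + 6.4²) = 9.477
|T(j6.99)| = 0.924 / (7.817 × 9.477) = 0.012472
20 log₁₀(0.012472) = -38.08 dB
∠(j6.99 + 3.5) = arctan(6.99/3.5) = 63.40°
∠(j6.99 + 6.4) = arctan(6.99/6.4) = 47.52°
∠T(j6.99) = − (63.40° + 47.52°) = -110.93°

|T| = -38.1 dB, ∠T = -110.9 deg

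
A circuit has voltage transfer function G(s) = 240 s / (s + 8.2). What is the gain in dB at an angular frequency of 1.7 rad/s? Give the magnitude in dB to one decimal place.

33.8 dB

|j1.7| = 1.7
|j1.7 + 8.2| = √(1.7² + 8.2²) = 8.374
|G(j1.7)| = 240 × 1.7 / 8.374 = 48.72
20 log₁₀(48.72) = 33.75 dB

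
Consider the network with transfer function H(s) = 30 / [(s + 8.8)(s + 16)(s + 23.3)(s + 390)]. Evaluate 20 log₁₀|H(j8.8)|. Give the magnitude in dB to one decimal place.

|j8.8 + 8.8| = √(8.8² + 8.8²) = 12.45
|j8.8 + 16| = √(8.8² + 16²) = 18.26
|j8.8 + 23.3| = √(8.8² + 23.3²) = 24.91
|j8.8 + 390| = √(8.8² + 390²) = 390.1
|H(j8.8)| = 30 / (12.45 × 18.26 × 24.91 × 390.1) = 1.3587e-05
20 log₁₀(1.3587e-05) = -97.34 dB

-97.3 dB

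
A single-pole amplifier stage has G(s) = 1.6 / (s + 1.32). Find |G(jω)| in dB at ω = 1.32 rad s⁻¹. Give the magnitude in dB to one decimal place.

|j1.32 + 1.32| = √(1.32² + 1.32²) = 1.867
|G(j1.32)| = 1.6 / 1.867 = 0.8571
20 log₁₀(0.8571) = -1.34 dB

-1.3 dB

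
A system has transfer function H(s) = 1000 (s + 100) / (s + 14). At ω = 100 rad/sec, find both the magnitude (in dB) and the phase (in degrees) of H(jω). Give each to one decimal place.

|H| = 62.9 dB, ∠H = -37.0 deg

|j100 + 100| = √(100² + 100²) = 141.4
|j100 + 14| = √(100² + 14²) = 101
|H(j100)| = 1000 × 141.4 / 101 = 1400.6
20 log₁₀(1400.6) = 62.93 dB
∠(j100 + 100) = arctan(100/100) = 45.00°
∠(j100 + 14) = arctan(100/14) = 82.03°
∠H(j100) = 45.00° − 82.03° = -37.03°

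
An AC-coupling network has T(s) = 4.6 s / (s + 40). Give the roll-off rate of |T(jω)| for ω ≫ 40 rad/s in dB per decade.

With 1 zero and 1 pole, the high-frequency asymptotic slope is 20 × (1 − 1) = 0 dB/decade.

0 dB/decade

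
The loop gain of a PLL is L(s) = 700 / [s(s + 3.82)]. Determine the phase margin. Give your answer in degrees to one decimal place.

8.3°

Gain crossover: |L(jω)| = 1 at ω ≈ 26.3 rad/s.
∠L(j26.3) = −90° − arctan(26.3/3.82) ≈ -171.74°
PM = 180° + (-171.74°) = 8.26°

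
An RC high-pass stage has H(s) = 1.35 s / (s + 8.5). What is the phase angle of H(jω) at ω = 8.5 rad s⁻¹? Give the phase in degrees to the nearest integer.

45 deg

∠(j8.5) = 90.00°
∠(j8.5 + 8.5) = arctan(8.5/8.5) = 45.00°
∠H(j8.5) = 90.00° − 45.00° = 45.00°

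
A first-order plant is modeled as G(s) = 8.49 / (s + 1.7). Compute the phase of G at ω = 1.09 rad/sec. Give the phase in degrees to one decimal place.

∠(j1.09 + 1.7) = arctan(1.09/1.7) = 32.67°
∠G(j1.09) = −32.67° = -32.67°

-32.7°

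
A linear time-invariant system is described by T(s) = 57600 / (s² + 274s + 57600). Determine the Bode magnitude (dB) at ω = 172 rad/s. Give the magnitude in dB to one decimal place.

|(j172)² + 274(j172) + 57600| = |28016 + j47128| = 5.483e+04
|T(j172)| = 57600 / 5.483e+04 = 1.0506
20 log₁₀(1.0506) = 0.43 dB

0.4 dB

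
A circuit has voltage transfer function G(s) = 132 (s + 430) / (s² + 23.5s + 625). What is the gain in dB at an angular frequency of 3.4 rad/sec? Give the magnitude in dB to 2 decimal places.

39.25 dB

|j3.4 + 430| = √(3.4² + 430²) = 430
|(j3.4)² + 23.5(j3.4) + 625| = |613.44 + j79.9| = 618.6
|G(j3.4)| = 132 × 430 / 618.6 = 91.755
20 log₁₀(91.755) = 39.253 dB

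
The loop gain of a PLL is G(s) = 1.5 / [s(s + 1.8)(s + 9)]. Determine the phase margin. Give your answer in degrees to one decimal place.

86.5°

Gain crossover: |G(jω)| = 1 at ω ≈ 0.0925 rad/sec.
∠G(j0.0925) = −90° − arctan(0.0925/1.8) − arctan(0.0925/9) ≈ -93.53°
PM = 180° + (-93.53°) = 86.47°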